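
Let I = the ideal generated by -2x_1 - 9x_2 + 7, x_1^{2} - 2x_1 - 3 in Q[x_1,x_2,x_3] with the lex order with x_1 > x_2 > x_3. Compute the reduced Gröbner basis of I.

G = {x_1 + \tfrac{9}{2}x_2 - \tfrac{7}{2}, x_2^{2} - \tfrac{10}{9}x_2 + \tfrac{1}{9}}

f_1 = -2x_1 - 9x_2 + 7, LT = x_1.
f_2 = x_1^{2} - 2x_1 - 3, LT = x_1^{2}.

S(f_1,f_2): lcm = x_1^{2}. S = \tfrac{9}{2}x_1x_2 - \tfrac{3}{2}x_1 + 3.
  leading term x_1x_2: subtract (-\tfrac{9}{4}x_2)·f_1 from \tfrac{9}{2}x_1x_2 - \tfrac{3}{2}x_1 + 3 → -\tfrac{3}{2}x_1 - \tfrac{81}{4}x_2^{2} + \tfrac{63}{4}x_2 + 3
  leading term x_1: subtract (\tfrac{3}{4})·f_1 from -\tfrac{3}{2}x_1 - \tfrac{81}{4}x_2^{2} + \tfrac{63}{4}x_2 + 3 → -\tfrac{81}{4}x_2^{2} + \tfrac{45}{2}x_2 - \tfrac{9}{4}
  leading term x_2^{2}: no divisor's leading term divides it; move -\tfrac{81}{4}x_2^{2} to the remainder.
  leading term x_2: no divisor's leading term divides it; move \tfrac{45}{2}x_2 to the remainder.
  leading term 1: no divisor's leading term divides it; move -\tfrac{9}{4} to the remainder.
  remainder -\tfrac{81}{4}x_2^{2} + \tfrac{45}{2}x_2 - \tfrac{9}{4} ≠ 0; add g_3 = -\tfrac{81}{4}x_2^{2} + \tfrac{45}{2}x_2 - \tfrac{9}{4} to the basis.

S(f_1,g_3): leading monomials are coprime, so the S-polynomial reduces to 0 (Buchberger's first criterion).
S(f_2,g_3): leading monomials are coprime, so the S-polynomial reduces to 0 (Buchberger's first criterion).
Every S-polynomial of the final basis reduces to 0, so we have a Gröbner basis.
Inter-reduce: drop elements whose leading term is divisible by another's, tail-reduce, and make monic.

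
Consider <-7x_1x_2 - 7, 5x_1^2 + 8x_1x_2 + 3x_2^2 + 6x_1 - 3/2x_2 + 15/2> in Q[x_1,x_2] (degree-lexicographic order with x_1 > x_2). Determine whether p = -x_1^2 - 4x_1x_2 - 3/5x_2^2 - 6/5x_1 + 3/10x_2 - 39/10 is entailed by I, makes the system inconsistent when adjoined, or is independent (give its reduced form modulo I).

First compute the reduced Gröbner basis of I by Buchberger's algorithm.
f_1 = -7x_1x_2 - 7, LT = x_1x_2.
f_2 = 5x_1^2 + 8x_1x_2 + 3x_2^2 + 6x_1 - 3/2x_2 + 15/2, LT = x_1^2.

S(f_1,f_2): lcm = x_1^2x_2. S = -8/5x_1x_2^2 - 3/5x_2^3 - 6/5x_1x_2 + 3/10x_2^2 + x_1 - 3/2x_2.
  reduce S modulo (f_1, f_2):
  remainder -3/5x_2^3 + 3/10x_2^2 + x_1 + 1/10x_2 + 6/5 ≠ 0; add h_3 = -3/5x_2^3 + 3/10x_2^2 + x_1 + 1/10x_2 + 6/5 to the basis.

The other S-polynomials (S(f_1,h_3), S(f_2,h_3)) all reduce to 0 modulo the current basis, so we have a Gröbner basis.
Inter-reduce: drop elements whose leading term is divisible by another's, tail-reduce, and make monic.
Reduced Gröbner basis: {x_2^3 - 1/2x_2^2 - 5/3x_1 - 1/6x_2 - 2, x_1^2 + 3/5x_2^2 + 6/5x_1 - 3/10x_2 - 1/10, x_1x_2 + 1}.
Label its elements g_1 = x_2^3 - 1/2x_2^2 - 5/3x_1 - 1/6x_2 - 2, g_2 = x_1^2 + 3/5x_2^2 + 6/5x_1 - 3/10x_2 - 1/10, g_3 = x_1x_2 + 1.

Reduce p = -x_1^2 - 4x_1x_2 - 3/5x_2^2 - 6/5x_1 + 3/10x_2 - 39/10 modulo G:
  leading term x_1^2: subtract (-1)·g_2 from -x_1^2 - 4x_1x_2 - 3/5x_2^2 - 6/5x_1 + 3/10x_2 - 39/10 → -4x_1x_2 - 4
  leading term x_1x_2: subtract (-4)·g_3 from -4x_1x_2 - 4 → 0
  normal form = 0.
Since the normal form is 0, p ∈ I.

-x_1^2 - 4x_1x_2 - 3/5x_2^2 - 6/5x_1 + 3/10x_2 - 39/10 lies in I (it reduces to 0).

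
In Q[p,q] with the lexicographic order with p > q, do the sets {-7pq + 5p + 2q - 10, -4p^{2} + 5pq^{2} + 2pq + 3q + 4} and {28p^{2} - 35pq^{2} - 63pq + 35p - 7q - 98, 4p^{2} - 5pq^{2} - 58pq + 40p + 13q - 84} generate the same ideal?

Yes, the ideals are equal.

Two ideals are equal iff their reduced Gröbner bases coincide (the reduced basis is unique for a fixed ordering).
Buchberger on the first generating set:
f_1 = -7pq + 5p + 2q - 10, LT = pq.
f_2 = -4p^{2} + 5pq^{2} + 2pq + 3q + 4, LT = p^{2}.

S(f_1,f_2): lcm = p^{2}q. S = -\tfrac{5}{7}p^{2} + \tfrac{5}{4}pq^{3} + \tfrac{1}{2}pq^{2} - \tfrac{2}{7}pq + \tfrac{10}{7}p + \tfrac{3}{4}q^{2} + q.
  reduce S modulo (f_1, f_2):
  remainder \tfrac{60}{49}p + \tfrac{5}{14}q^{3} - \tfrac{25}{28}q^{2} - \tfrac{65}{196}q - \tfrac{15}{49} ≠ 0; add g_3 = \tfrac{60}{49}p + \tfrac{5}{14}q^{3} - \tfrac{25}{28}q^{2} - \tfrac{65}{196}q - \tfrac{15}{49} to the basis.

S(f_1,g_3): lcm = pq. S = -\tfrac{5}{7}p - \tfrac{7}{24}q^{4} + \tfrac{35}{48}q^{3} + \tfrac{13}{48}q^{2} - \tfrac{1}{28}q + \tfrac{10}{7}.
  reduce S modulo (f_1, f_2, g_3):
  remainder -\tfrac{7}{24}q^{4} + \tfrac{15}{16}q^{3} - \tfrac{1}{4}q^{2} - \tfrac{11}{48}q + \tfrac{5}{4} ≠ 0; add g_4 = -\tfrac{7}{24}q^{4} + \tfrac{15}{16}q^{3} - \tfrac{1}{4}q^{2} - \tfrac{11}{48}q + \tfrac{5}{4} to the basis.

The other S-polynomials (S(f_2,g_3), S(f_1,g_4), S(f_2,g_4), S(g_3,g_4)) all reduce to 0 modulo the current basis, so we have a Gröbner basis.
Inter-reduce: drop elements whose leading term is divisible by another's, tail-reduce, and make monic.
Reduced Gröbner basis: {p + \tfrac{7}{24}q^{3} - \tfrac{35}{48}q^{2} - \tfrac{13}{48}q - \tfrac{1}{4}, q^{4} - \tfrac{45}{14}q^{3} + \tfrac{6}{7}q^{2} + \tfrac{11}{14}q - \tfrac{30}{7}}.

Buchberger on the second generating set:
h_1 = 28p^{2} - 35pq^{2} - 63pq + 35p - 7q - 98, LT = p^{2}.
h_2 = 4p^{2} - 5pq^{2} - 58pq + 40p + 13q - 84, LT = p^{2}.

S(h_1,h_2): lcm = p^{2}. S = \tfrac{49}{4}pq - \tfrac{35}{4}p - \tfrac{7}{2}q + \tfrac{35}{2}.
  reduce S modulo (h_1, h_2):
  remainder \tfrac{49}{4}pq - \tfrac{35}{4}p - \tfrac{7}{2}q + \tfrac{35}{2} ≠ 0; add k_3 = \tfrac{49}{4}pq - \tfrac{35}{4}p - \tfrac{7}{2}q + \tfrac{35}{2} to the basis.

S(h_1,k_3): lcm = p^{2}q. S = \tfrac{5}{7}p^{2} - \tfrac{5}{4}pq^{3} - \tfrac{9}{4}pq^{2} + \tfrac{43}{28}pq - \tfrac{10}{7}p - \tfrac{1}{4}q^{2} - \tfrac{7}{2}q.
  reduce S modulo (h_1, h_2, k_3):
  remainder -\tfrac{60}{49}p - \tfrac{5}{14}q^{3} + \tfrac{25}{28}q^{2} + \tfrac{65}{196}q + \tfrac{15}{49} ≠ 0; add k_4 = -\tfrac{60}{49}p - \tfrac{5}{14}q^{3} + \tfrac{25}{28}q^{2} + \tfrac{65}{196}q + \tfrac{15}{49} to the basis.

S(k_3,k_4): lcm = pq. S = -\tfrac{5}{7}p - \tfrac{7}{24}q^{4} + \tfrac{35}{48}q^{3} + \tfrac{13}{48}q^{2} - \tfrac{1}{28}q + \tfrac{10}{7}.
  reduce S modulo (h_1, h_2, k_3, k_4):
  remainder -\tfrac{7}{24}q^{4} + \tfrac{15}{16}q^{3} - \tfrac{1}{4}q^{2} - \tfrac{11}{48}q + \tfrac{5}{4} ≠ 0; add k_5 = -\tfrac{7}{24}q^{4} + \tfrac{15}{16}q^{3} - \tfrac{1}{4}q^{2} - \tfrac{11}{48}q + \tfrac{5}{4} to the basis.

The other S-polynomials (S(h_2,k_3), S(h_1,k_4), S(h_2,k_4), S(h_1,k_5), S(h_2,k_5), S(k_3,k_5), S(k_4,k_5)) all reduce to 0 modulo the current basis, so we have a Gröbner basis.
Inter-reduce: drop elements whose leading term is divisible by another's, tail-reduce, and make monic.
Reduced Gröbner basis: {p + \tfrac{7}{24}q^{3} - \tfrac{35}{48}q^{2} - \tfrac{13}{48}q - \tfrac{1}{4}, q^{4} - \tfrac{45}{14}q^{3} + \tfrac{6}{7}q^{2} + \tfrac{11}{14}q - \tfrac{30}{7}}.

These coincide, so the ideals are equal.
The choice of monomial ordering does not affect the verdict — as long as both bases are computed under the same ordering, their equality decides ideal equality.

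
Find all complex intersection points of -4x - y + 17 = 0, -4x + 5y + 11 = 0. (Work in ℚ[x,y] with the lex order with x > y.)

Compute a lex Gröbner basis by Buchberger's algorithm.
f_1 = -4x - y + 17, LT = x.
f_2 = -4x + 5y + 11, LT = x.

S(f_1,f_2): lcm = x. S = 3/2y - 3/2.
  leading term y: no divisor's leading term divides it; move 3/2y to the remainder.
  leading term 1: no divisor's leading term divides it; move -3/2 to the remainder.
  remainder 3/2y - 3/2 ≠ 0; add h_3 = 3/2y - 3/2 to the basis.

S(f_1,h_3): leading monomials are coprime, so the S-polynomial reduces to 0 (Buchberger's first criterion).
S(f_2,h_3): leading monomials are coprime, so the S-polynomial reduces to 0 (Buchberger's first criterion).
Every S-polynomial of the final basis reduces to 0, so we have a Gröbner basis.
Inter-reduce: drop elements whose leading term is divisible by another's, tail-reduce, and make monic.
Reduced Gröbner basis: {x - 4, y - 1}.

Since the basis is lex-ordered, y - 1 is univariate in y. Its roots are {1}. Back-substituting each root into the other basis elements fixes the other coordinates.
  y = 1: the earlier basis element becomes x - 4 = 0, giving x = 4 — point (4, 1).

{(4, 1)}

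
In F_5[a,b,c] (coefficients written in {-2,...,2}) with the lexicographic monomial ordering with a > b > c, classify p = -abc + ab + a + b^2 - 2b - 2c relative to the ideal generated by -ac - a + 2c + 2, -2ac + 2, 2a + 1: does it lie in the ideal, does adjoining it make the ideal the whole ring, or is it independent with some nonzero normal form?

First compute the reduced Gröbner basis of I by Buchberger's algorithm.
f_1 = -ac - a + 2c + 2, LT = ac.
f_2 = -2ac + 2, LT = ac.
f_3 = 2a + 1, LT = a.

S(f_1,f_2): lcm = ac. S = a - 2c - 1.
  leading term a: subtract (-2)·f_3 from a - 2c - 1 → -2c + 1
  leading term c: no divisor's leading term divides it; move -2c to the remainder.
  leading term 1: no divisor's leading term divides it; move 1 to the remainder.
  remainder -2c + 1 ≠ 0; add h_4 = -2c + 1 to the basis.

S(f_1,f_3): lcm = ac. S = a - 2.
  leading term a: subtract (-2)·f_3 from a - 2 → 0
  remainder 0.

S(f_2,f_3): lcm = ac. S = 2c - 1.
  leading term c: subtract (-1)·h_4 from 2c - 1 → 0
  remainder 0.

S(f_1,h_4): lcm = ac. S = -a - 2c - 2.
  leading term a: subtract (2)·f_3 from -a - 2c - 2 → -2c + 1
  leading term c: subtract (1)·h_4 from -2c + 1 → 0
  remainder 0.

S(f_2,h_4): lcm = ac. S = -2a - 1.
  leading term a: subtract (-1)·f_3 from -2a - 1 → 0
  remainder 0.

S(f_3,h_4): leading monomials are coprime, so the S-polynomial reduces to 0 (Buchberger's first criterion).
Every S-polynomial of the final basis reduces to 0, so we have a Gröbner basis.
Inter-reduce: drop elements whose leading term is divisible by another's, tail-reduce, and make monic.
Reduced Gröbner basis: {a - 2, c + 2}.
Label its elements g_1 = a - 2, g_2 = c + 2.

Reduce p = -abc + ab + a + b^2 - 2b - 2c modulo G:
  leading term abc: subtract (-bc)·g_1 from -abc + ab + a + b^2 - 2b - 2c → ab + a + b^2 - 2bc - 2b - 2c
  leading term ab: subtract (b)·g_1 from ab + a + b^2 - 2bc - 2b - 2c → a + b^2 - 2bc - 2c
  leading term a: subtract (1)·g_1 from a + b^2 - 2bc - 2c → b^2 - 2bc - 2c + 2
  leading term b^2: no divisor's leading term divides it; move b^2 to the remainder.
  leading term bc: subtract (-2b)·g_2 from -2bc - 2c + 2 → -b - 2c + 2
  leading term b: no divisor's leading term divides it; move -b to the remainder.
  leading term c: subtract (-2)·g_2 from -2c + 2 → 1
  leading term 1: no divisor's leading term divides it; move 1 to the remainder.
  normal form = b^2 - b + 1.
The normal form is nonzero, so p ∉ I. Since p minus its normal form lies in I, I + (p) = I + (r) where r = b^2 - b + 1; decide whether this ideal is the whole ring.
Run Buchberger on G together with r (pairs among the g_i already reduce to 0 since G is a Gröbner basis):
g_1 = a - 2, LT = a.
g_2 = c + 2, LT = c.
r = b^2 - b + 1, LT = b^2.

S(g_1,g_2): leading monomials are coprime, so the S-polynomial reduces to 0 (Buchberger's first criterion).
S(g_1,r): leading monomials are coprime, so the S-polynomial reduces to 0 (Buchberger's first criterion).
S(g_2,r): leading monomials are coprime, so the S-polynomial reduces to 0 (Buchberger's first criterion).
Every S-polynomial of the final basis reduces to 0, so we have a Gröbner basis.
Inter-reduce: drop elements whose leading term is divisible by another's, tail-reduce, and make monic.
Reduced Gröbner basis: {a - 2, b^2 - b + 1, c + 2}.
The reduced Gröbner basis of I + (p) is {a - 2, b^2 - b + 1, c + 2} ≠ {1}, a proper ideal, so the enlarged system stays consistent: p is independent of I, with normal form b^2 - b + 1.

-abc + ab + a + b^2 - 2b - 2c is independent of I; its normal form modulo I is b^2 - b + 1.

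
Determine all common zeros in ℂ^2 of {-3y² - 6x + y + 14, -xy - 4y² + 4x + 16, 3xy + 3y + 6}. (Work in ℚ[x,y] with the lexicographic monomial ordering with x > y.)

Compute a lex Gröbner basis by Buchberger's algorithm.
f_1 = -6x - 3y² + y + 14, LT = x.
f_2 = -xy + 4x - 4y² + 16, LT = xy.
f_3 = 3xy + 3y + 6, LT = xy.

S(f_1,f_2): lcm = xy. S = 4x + ½y³ - 25/6y² - 7/3y + 16.
  leading term x: subtract (-⅔)·f_1 from 4x + ½y³ - 25/6y² - 7/3y + 16 → ½y³ - 37/6y² - 5/3y + 76/3
  leading term y³: no divisor's leading term divides it; move ½y³ to the remainder.
  leading term y²: no divisor's leading term divides it; move -37/6y² to the remainder.
  leading term y: no divisor's leading term divides it; move -5/3y to the remainder.
  leading term 1: no divisor's leading term divides it; move 76/3 to the remainder.
  remainder ½y³ - 37/6y² - 5/3y + 76/3 ≠ 0; add h_4 = ½y³ - 37/6y² - 5/3y + 76/3 to the basis.

S(f_1,f_3): lcm = xy. S = ½y³ - ⅙y² - 10/3y - 2.
  leading term y³: subtract (1)·h_4 from ½y³ - ⅙y² - 10/3y - 2 → 6y² - 5/3y - 82/3
  leading term y²: no divisor's leading term divides it; move 6y² to the remainder.
  leading term y: no divisor's leading term divides it; move -5/3y to the remainder.
  leading term 1: no divisor's leading term divides it; move -82/3 to the remainder.
  remainder 6y² - 5/3y - 82/3 ≠ 0; add h_5 = 6y² - 5/3y - 82/3 to the basis.

S(f_3,h_4): lcm = xy³. S = 37/3xy² + 10/3xy - 152/3x + y³ + 2y².
  leading term xy²: subtract (-37/18y²)·f_1 from 37/3xy² + 10/3xy - 152/3x + y³ + 2y² → 10/3xy - 152/3x - 37/6y⁴ + 55/18y³ + 277/9y²
  leading term xy: subtract (-5/9y)·f_1 from 10/3xy - 152/3x - 37/6y⁴ + 55/18y³ + 277/9y² → -152/3x - 37/6y⁴ + 25/18y³ + 94/3y² + 70/9y
  leading term x: subtract (76/9)·f_1 from -152/3x - 37/6y⁴ + 25/18y³ + 94/3y² + 70/9y → -37/6y⁴ + 25/18y³ + 170/3y² - ⅔y - 1064/9
  leading term y⁴: subtract (-37/3y)·h_4 from -37/6y⁴ + 25/18y³ + 170/3y² - ⅔y - 1064/9 → -224/3y³ + 325/9y² + 2806/9y - 1064/9
  leading term y³: subtract (-448/3)·h_4 from -224/3y³ + 325/9y² + 2806/9y - 1064/9 → -7963/9y² + 566/9y + 32984/9
  leading term y²: subtract (-7963/54)·h_5 from -7963/9y² + 566/9y + 32984/9 → -29627/162y - 29627/81
  leading term y: no divisor's leading term divides it; move -29627/162y to the remainder.
  leading term 1: no divisor's leading term divides it; move -29627/81 to the remainder.
  remainder -29627/162y - 29627/81 ≠ 0; add h_6 = -29627/162y - 29627/81 to the basis.

The other S-polynomials (S(f_2,f_3), S(f_1,h_4), S(f_2,h_4), S(f_1,h_5), S(f_2,h_5), S(f_3,h_5), S(h_4,h_5), S(f_1,h_6), S(f_2,h_6), S(f_3,h_6), S(h_4,h_6), S(h_5,h_6)) all reduce to 0 modulo the current basis, so we have a Gröbner basis.
Inter-reduce: drop elements whose leading term is divisible by another's, tail-reduce, and make monic.
Reduced Gröbner basis: {x, y + 2}.

From the last basis element, y + 2 = 0, so y takes values in {-2}. Each choice, substituted upward through the basis, yields the corresponding point(s) of the solution set.
  y = -2: the earlier basis element becomes x = 0, giving x = 0 — point (0, -2).
Each listed point satisfies every original equation (direct substitution).
A lex Gröbner basis triangularizes the system, enabling back-substitution.

{(0, -2)}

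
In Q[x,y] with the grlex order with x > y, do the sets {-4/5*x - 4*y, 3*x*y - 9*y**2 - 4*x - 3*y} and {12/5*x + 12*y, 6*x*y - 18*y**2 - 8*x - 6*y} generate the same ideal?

Yes, the ideals are equal.

Since reduced Gröbner bases are canonical representatives of ideals under a given ordering, it suffices to compute and compare them.
Buchberger on the first generating set:
f_1 = -4/5*x - 4*y, LT = x.
f_2 = 3*x*y - 9*y**2 - 4*x - 3*y, LT = x*y.

S(f_1,f_2): lcm = x*y. S = 8*y**2 + 4/3*x + y.
  leading term y**2: no divisor's leading term divides it; move 8*y**2 to the remainder.
  leading term x: subtract (-5/3)·f_1 from 4/3*x + y → -17/3*y
  leading term y: no divisor's leading term divides it; move -17/3*y to the remainder.
  remainder 8*y**2 - 17/3*y ≠ 0; add g_3 = 8*y**2 - 17/3*y to the basis.

The other S-polynomials (S(f_1,g_3), S(f_2,g_3)) all reduce to 0 modulo the current basis, so we have a Gröbner basis.
Inter-reduce: drop elements whose leading term is divisible by another's, tail-reduce, and make monic.
Reduced Gröbner basis: {y**2 - 17/24*y, x + 5*y}.

Buchberger on the second generating set:
h_1 = 12/5*x + 12*y, LT = x.
h_2 = 6*x*y - 18*y**2 - 8*x - 6*y, LT = x*y.

S(h_1,h_2): lcm = x*y. S = 8*y**2 + 4/3*x + y.
  leading term y**2: no divisor's leading term divides it; move 8*y**2 to the remainder.
  leading term x: subtract (5/9)·h_1 from 4/3*x + y → -17/3*y
  leading term y: no divisor's leading term divides it; move -17/3*y to the remainder.
  remainder 8*y**2 - 17/3*y ≠ 0; add k_3 = 8*y**2 - 17/3*y to the basis.

The other S-polynomials (S(h_1,k_3), S(h_2,k_3)) all reduce to 0 modulo the current basis, so we have a Gröbner basis.
Inter-reduce: drop elements whose leading term is divisible by another's, tail-reduce, and make monic.
Reduced Gröbner basis: {y**2 - 17/24*y, x + 5*y}.

These coincide, so the ideals are equal.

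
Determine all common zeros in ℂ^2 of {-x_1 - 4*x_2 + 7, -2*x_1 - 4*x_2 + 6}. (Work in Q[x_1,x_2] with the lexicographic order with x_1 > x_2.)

{(-1, 2)}

Compute a lex Gröbner basis by Buchberger's algorithm.
f_1 = -x_1 - 4*x_2 + 7, LT = x_1.
f_2 = -2*x_1 - 4*x_2 + 6, LT = x_1.

S(f_1,f_2): lcm = x_1. S = 2*x_2 - 4.
  leading term x_2: no divisor's leading term divides it; move 2*x_2 to the remainder.
  leading term 1: no divisor's leading term divides it; move -4 to the remainder.
  remainder 2*x_2 - 4 ≠ 0; add h_3 = 2*x_2 - 4 to the basis.

The other S-polynomials (S(f_1,h_3), S(f_2,h_3)) all reduce to 0 modulo the current basis, so we have a Gröbner basis.
Inter-reduce: drop elements whose leading term is divisible by another's, tail-reduce, and make monic.
Reduced Gröbner basis: {x_1 + 1, x_2 - 2}.

From the last basis element, x_2 - 2 = 0, so x_2 takes values in {2}. Each choice, substituted upward through the basis, yields the corresponding point(s) of the solution set.
  x_2 = 2: the earlier basis element becomes x_1 + 1 = 0, giving x_1 = -1 — point (-1, 2).
Each listed point satisfies every original equation (direct substitution).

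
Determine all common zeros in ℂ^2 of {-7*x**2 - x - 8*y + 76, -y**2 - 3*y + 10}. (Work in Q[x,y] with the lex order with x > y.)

{(-29/7, -5), (4, -5), (-3, 2), (20/7, 2)}

Compute a lex Gröbner basis by Buchberger's algorithm.
f_1 = -7*x**2 - x - 8*y + 76, LT = x**2.
f_2 = -y**2 - 3*y + 10, LT = y**2.

The S-polynomials (S(f_1,f_2)) all reduce to 0 modulo the current basis, so we have a Gröbner basis.
Inter-reduce: drop elements whose leading term is divisible by another's, tail-reduce, and make monic.
Reduced Gröbner basis: {x**2 + 1/7*x + 8/7*y - 76/7, y**2 + 3*y - 10}.

A lex Gröbner basis eliminates variables successively. Here y**2 + 3*y - 10 depends only on y, with roots {-5, 2}; lifting each root through the earlier basis elements recovers the full solutions.
  y = -5: the earlier basis element becomes x**2 + 1/7*x - 116/7 = 0, giving x = -29/7, 4 — points (-29/7, -5), (4, -5).
  y = 2: the earlier basis element becomes x**2 + 1/7*x - 60/7 = 0, giving x = -3, 20/7 — points (-3, 2), (20/7, 2).
This is the nonlinear analogue of row-reducing a linear system.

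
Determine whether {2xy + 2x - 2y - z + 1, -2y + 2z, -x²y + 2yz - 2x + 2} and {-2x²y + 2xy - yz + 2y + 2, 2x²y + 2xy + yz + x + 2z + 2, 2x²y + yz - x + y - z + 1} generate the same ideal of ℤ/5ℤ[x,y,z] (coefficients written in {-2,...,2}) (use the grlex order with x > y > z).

No, the ideals differ.

For a fixed monomial order, each ideal has a unique reduced Gröbner basis; comparing bases decides equality.
Buchberger on the first generating set:
f_1 = 2xy + 2x - 2y - z + 1, LT = xy.
f_2 = -2y + 2z, LT = y.
f_3 = -x²y + 2yz - 2x + 2, LT = x²y.

S(f_1,f_2): lcm = xy. S = xz + x - y + 2z - 2.
  reduce S modulo (f_1, f_2, f_3):
  remainder xz + x + z - 2 ≠ 0; add g_4 = xz + x + z - 2 to the basis.

S(f_1,f_3): lcm = x²y. S = x² - xy + 2xz + 2yz + x + 2.
  reduce S modulo (f_1, f_2, f_3, g_4):
  remainder x² + 2z² - z - 1 ≠ 0; add g_5 = x² + 2z² - z - 1 to the basis.

S(f_3,g_4): lcm = x²yz. S = -x²y - xyz - 2yz² + 2xy + 2xz - 2z.
  reduce S modulo (f_1, f_2, f_3, g_4, g_5):
  remainder -2z³ - z² + 2x + z - 2 ≠ 0; add g_6 = -2z³ - z² + 2x + z - 2 to the basis.

The other S-polynomials (S(f_2,f_3), S(f_1,g_4), S(f_2,g_4), S(f_1,g_5), S(f_2,g_5), S(f_3,g_5), S(g_4,g_5), S(f_1,g_6), S(f_2,g_6), S(f_3,g_6), S(g_4,g_6), S(g_5,g_6)) all reduce to 0 modulo the current basis, so we have a Gröbner basis.
Inter-reduce: drop elements whose leading term is divisible by another's, tail-reduce, and make monic.
Reduced Gröbner basis: {z³ - 2z² - x + 2z + 1, x² + 2z² - z - 1, xz + x + z - 2, y - z}.

Buchberger on the second generating set:
h_1 = -2x²y + 2xy - yz + 2y + 2, LT = x²y.
h_2 = 2x²y + 2xy + yz + x + 2z + 2, LT = x²y.
h_3 = 2x²y + yz - x + y - z + 1, LT = x²y.

S(h_1,h_2): lcm = x²y. S = -2xy + 2x - y - z - 2.
  reduce S modulo (h_1, h_2, h_3):
  remainder -2xy + 2x - y - z - 2 ≠ 0; add k_4 = -2xy + 2x - y - z - 2 to the basis.

S(h_1,h_3): lcm = x²y. S = -xy - 2x + y - 2z + 1.
  reduce S modulo (h_1, h_2, h_3, k_4):
  remainder 2x - y + z + 2 ≠ 0; add k_5 = 2x - y + z + 2 to the basis.

S(h_1,k_4): lcm = x²y. S = x² + xy + 2xz - 2yz - x - y - 1.
  reduce S modulo (h_1, h_2, h_3, k_4, k_5):
  remainder -2z² - 2y - 2z - 2 ≠ 0; add k_6 = -2z² - 2y - 2z - 2 to the basis.

S(h_1,k_5): lcm = x²y. S = -2xy² + 2xyz - 2xy - 2yz - y - 1.
  reduce S modulo (h_1, h_2, h_3, k_4, k_5, k_6):
  remainder y² - yz - 2y + 2z - 1 ≠ 0; add k_7 = y² - yz - 2y + 2z - 1 to the basis.

The other S-polynomials (S(h_2,h_3), S(h_2,k_4), S(h_3,k_4), S(h_2,k_5), S(h_3,k_5), S(k_4,k_5), S(h_1,k_6), S(h_2,k_6), S(h_3,k_6), S(k_4,k_6), S(k_5,k_6), S(h_1,k_7), S(h_2,k_7), S(h_3,k_7), S(k_4,k_7), S(k_5,k_7), S(k_6,k_7)) all reduce to 0 modulo the current basis, so we have a Gröbner basis.
Inter-reduce: drop elements whose leading term is divisible by another's, tail-reduce, and make monic.
Reduced Gröbner basis: {y² - yz - 2y + 2z - 1, z² + y + z + 1, x + 2y - 2z + 1}.

These differ, so the ideals are not equal.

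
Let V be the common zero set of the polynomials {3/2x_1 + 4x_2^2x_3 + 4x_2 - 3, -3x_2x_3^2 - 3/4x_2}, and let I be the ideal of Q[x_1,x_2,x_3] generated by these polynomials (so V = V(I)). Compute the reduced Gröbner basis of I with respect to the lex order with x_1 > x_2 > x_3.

G = {x_1 + 8/3x_2^2x_3 + 8/3x_2 - 2, x_2x_3^2 + 1/4x_2}

f_1 = 3/2x_1 + 4x_2^2x_3 + 4x_2 - 3, LT = x_1.
f_2 = -3x_2x_3^2 - 3/4x_2, LT = x_2x_3^2.

S(f_1,f_2): leading monomials are coprime, so the S-polynomial reduces to 0 (Buchberger's first criterion).
Every S-polynomial of the final basis reduces to 0, so we have a Gröbner basis.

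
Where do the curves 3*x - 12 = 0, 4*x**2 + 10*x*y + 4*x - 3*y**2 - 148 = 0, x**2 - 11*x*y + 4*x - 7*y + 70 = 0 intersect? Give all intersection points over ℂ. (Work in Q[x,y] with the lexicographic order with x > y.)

Compute a lex Gröbner basis by Buchberger's algorithm.
f_1 = 3*x - 12, LT = x.
f_2 = 4*x**2 + 10*x*y + 4*x - 3*y**2 - 148, LT = x**2.
f_3 = x**2 - 11*x*y + 4*x - 7*y + 70, LT = x**2.

S(f_1,f_2): lcm = x**2. S = -5/2*x*y - 5*x + 3/4*y**2 + 37.
  leading term x*y: subtract (-5/6*y)·f_1 from -5/2*x*y - 5*x + 3/4*y**2 + 37 → -5*x + 3/4*y**2 - 10*y + 37
  leading term x: subtract (-5/3)·f_1 from -5*x + 3/4*y**2 - 10*y + 37 → 3/4*y**2 - 10*y + 17
  leading term y**2: no divisor's leading term divides it; move 3/4*y**2 to the remainder.
  leading term y: no divisor's leading term divides it; move -10*y to the remainder.
  leading term 1: no divisor's leading term divides it; move 17 to the remainder.
  remainder 3/4*y**2 - 10*y + 17 ≠ 0; add h_4 = 3/4*y**2 - 10*y + 17 to the basis.

S(f_1,f_3): lcm = x**2. S = 11*x*y - 8*x + 7*y - 70.
  leading term x*y: subtract (11/3*y)·f_1 from 11*x*y - 8*x + 7*y - 70 → -8*x + 51*y - 70
  leading term x: subtract (-8/3)·f_1 from -8*x + 51*y - 70 → 51*y - 102
  leading term y: no divisor's leading term divides it; move 51*y to the remainder.
  leading term 1: no divisor's leading term divides it; move -102 to the remainder.
  remainder 51*y - 102 ≠ 0; add h_5 = 51*y - 102 to the basis.

The other S-polynomials (S(f_2,f_3), S(f_1,h_4), S(f_2,h_4), S(f_3,h_4), S(f_1,h_5), S(f_2,h_5), S(f_3,h_5), S(h_4,h_5)) all reduce to 0 modulo the current basis, so we have a Gröbner basis.
Inter-reduce: drop elements whose leading term is divisible by another's, tail-reduce, and make monic.
Reduced Gröbner basis: {x - 4, y - 2}.

Since the basis is lex-ordered, y - 2 is univariate in y. Its roots are {2}. Back-substituting each root into the other basis elements fixes the other coordinates.
  y = 2: the earlier basis element becomes x - 4 = 0, giving x = 4 — point (4, 2).

{(4, 2)}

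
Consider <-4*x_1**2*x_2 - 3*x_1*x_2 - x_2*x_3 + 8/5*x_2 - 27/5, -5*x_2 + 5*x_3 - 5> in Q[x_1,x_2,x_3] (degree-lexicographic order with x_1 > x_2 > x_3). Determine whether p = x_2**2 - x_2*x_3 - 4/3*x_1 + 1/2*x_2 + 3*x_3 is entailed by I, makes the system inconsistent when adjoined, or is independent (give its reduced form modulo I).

x_2**2 - x_2*x_3 - 4/3*x_1 + 1/2*x_2 + 3*x_3 is independent of I; its normal form modulo I is -4/3*x_1 + 5/2*x_3 + 1/2.

First compute the reduced Gröbner basis of I by Buchberger's algorithm.
f_1 = -4*x_1**2*x_2 - 3*x_1*x_2 - x_2*x_3 + 8/5*x_2 - 27/5, LT = x_1**2*x_2.
f_2 = -5*x_2 + 5*x_3 - 5, LT = x_2.

S(f_1,f_2): lcm = x_1**2*x_2. S = x_1**2*x_3 - x_1**2 + 3/4*x_1*x_2 + 1/4*x_2*x_3 - 2/5*x_2 + 27/20.
  leading term x_1**2*x_3: no divisor's leading term divides it; move x_1**2*x_3 to the remainder.
  leading term x_1**2: no divisor's leading term divides it; move -x_1**2 to the remainder.
  leading term x_1*x_2: subtract (-3/20*x_1)·f_2 from 3/4*x_1*x_2 + 1/4*x_2*x_3 - 2/5*x_2 + 27/20 → 3/4*x_1*x_3 + 1/4*x_2*x_3 - 3/4*x_1 - 2/5*x_2 + 27/20
  leading term x_1*x_3: no divisor's leading term divides it; move 3/4*x_1*x_3 to the remainder.
  leading term x_2*x_3: subtract (-1/20*x_3)·f_2 from 1/4*x_2*x_3 - 3/4*x_1 - 2/5*x_2 + 27/20 → 1/4*x_3**2 - 3/4*x_1 - 2/5*x_2 - 1/4*x_3 + 27/20
  leading term x_3**2: no divisor's leading term divides it; move 1/4*x_3**2 to the remainder.
  leading term x_1: no divisor's leading term divides it; move -3/4*x_1 to the remainder.
  leading term x_2: subtract (2/25)·f_2 from -2/5*x_2 - 1/4*x_3 + 27/20 → -13/20*x_3 + 7/4
  leading term x_3: no divisor's leading term divides it; move -13/20*x_3 to the remainder.
  leading term 1: no divisor's leading term divides it; move 7/4 to the remainder.
  remainder x_1**2*x_3 - x_1**2 + 3/4*x_1*x_3 + 1/4*x_3**2 - 3/4*x_1 - 13/20*x_3 + 7/4 ≠ 0; add h_3 = x_1**2*x_3 - x_1**2 + 3/4*x_1*x_3 + 1/4*x_3**2 - 3/4*x_1 - 13/20*x_3 + 7/4 to the basis.

The other S-polynomials (S(f_1,h_3), S(f_2,h_3)) all reduce to 0 modulo the current basis, so we have a Gröbner basis.
Inter-reduce: drop elements whose leading term is divisible by another's, tail-reduce, and make monic.
Reduced Gröbner basis: {x_1**2*x_3 - x_1**2 + 3/4*x_1*x_3 + 1/4*x_3**2 - 3/4*x_1 - 13/20*x_3 + 7/4, x_2 - x_3 + 1}.
Label its elements g_1 = x_1**2*x_3 - x_1**2 + 3/4*x_1*x_3 + 1/4*x_3**2 - 3/4*x_1 - 13/20*x_3 + 7/4, g_2 = x_2 - x_3 + 1.

Reduce p = x_2**2 - x_2*x_3 - 4/3*x_1 + 1/2*x_2 + 3*x_3 modulo G:
  leading term x_2**2: subtract (x_2)·g_2 from x_2**2 - x_2*x_3 - 4/3*x_1 + 1/2*x_2 + 3*x_3 → -4/3*x_1 - 1/2*x_2 + 3*x_3
  leading term x_1: no divisor's leading term divides it; move -4/3*x_1 to the remainder.
  leading term x_2: subtract (-1/2)·g_2 from -1/2*x_2 + 3*x_3 → 5/2*x_3 + 1/2
  leading term x_3: no divisor's leading term divides it; move 5/2*x_3 to the remainder.
  leading term 1: no divisor's leading term divides it; move 1/2 to the remainder.
  normal form = -4/3*x_1 + 5/2*x_3 + 1/2.
The normal form is nonzero, so p ∉ I. Since p minus its normal form lies in I, I + (p) = I + (r) where r = -4/3*x_1 + 5/2*x_3 + 1/2; decide whether this ideal is the whole ring.
Run Buchberger on G together with r (pairs among the g_i already reduce to 0 since G is a Gröbner basis):
g_1 = x_1**2*x_3 - x_1**2 + 3/4*x_1*x_3 + 1/4*x_3**2 - 3/4*x_1 - 13/20*x_3 + 7/4, LT = x_1**2*x_3.
g_2 = x_2 - x_3 + 1, LT = x_2.
r = -4/3*x_1 + 5/2*x_3 + 1/2, LT = x_1.

S(g_1,r): lcm = x_1**2*x_3. S = 15/8*x_1*x_3**2 - x_1**2 + 9/8*x_1*x_3 + 1/4*x_3**2 - 3/4*x_1 - 13/20*x_3 + 7/4.
  leading term x_1*x_3**2: subtract (-45/32*x_3**2)·r from 15/8*x_1*x_3**2 - x_1**2 + 9/8*x_1*x_3 + 1/4*x_3**2 - 3/4*x_1 - 13/20*x_3 + 7/4 → 225/64*x_3**3 - x_1**2 + 9/8*x_1*x_3 + 61/64*x_3**2 - 3/4*x_1 - 13/20*x_3 + 7/4
  leading term x_3**3: no divisor's leading term divides it; move 225/64*x_3**3 to the remainder.
  leading term x_1**2: subtract (3/4*x_1)·r from -x_1**2 + 9/8*x_1*x_3 + 61/64*x_3**2 - 3/4*x_1 - 13/20*x_3 + 7/4 → -3/4*x_1*x_3 + 61/64*x_3**2 - 9/8*x_1 - 13/20*x_3 + 7/4
  leading term x_1*x_3: subtract (9/16*x_3)·r from -3/4*x_1*x_3 + 61/64*x_3**2 - 9/8*x_1 - 13/20*x_3 + 7/4 → -29/64*x_3**2 - 9/8*x_1 - 149/160*x_3 + 7/4
  leading term x_3**2: no divisor's leading term divides it; move -29/64*x_3**2 to the remainder.
  leading term x_1: subtract (27/32)·r from -9/8*x_1 - 149/160*x_3 + 7/4 → -973/320*x_3 + 85/64
  leading term x_3: no divisor's leading term divides it; move -973/320*x_3 to the remainder.
  leading term 1: no divisor's leading term divides it; move 85/64 to the remainder.
  remainder 225/64*x_3**3 - 29/64*x_3**2 - 973/320*x_3 + 85/64 ≠ 0; add m_4 = 225/64*x_3**3 - 29/64*x_3**2 - 973/320*x_3 + 85/64 to the basis.

The other S-polynomials (S(g_1,g_2), S(g_2,r), S(g_1,m_4), S(g_2,m_4), S(r,m_4)) all reduce to 0 modulo the current basis, so we have a Gröbner basis.
Inter-reduce: drop elements whose leading term is divisible by another's, tail-reduce, and make monic.
Reduced Gröbner basis: {x_3**3 - 29/225*x_3**2 - 973/1125*x_3 + 17/45, x_1 - 15/8*x_3 - 3/8, x_2 - x_3 + 1}.
The reduced Gröbner basis of I + (p) is {x_3**3 - 29/225*x_3**2 - 973/1125*x_3 + 17/45, x_1 - 15/8*x_3 - 3/8, x_2 - x_3 + 1} ≠ {1}, a proper ideal, so the enlarged system stays consistent: p is independent of I, with normal form -4/3*x_1 + 5/2*x_3 + 1/2.

The remainder on division by a Gröbner basis is unique — it is the normal form.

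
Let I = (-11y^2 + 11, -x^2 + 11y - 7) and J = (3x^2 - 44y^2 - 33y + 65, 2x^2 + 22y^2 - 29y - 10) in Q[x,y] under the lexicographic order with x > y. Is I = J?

No, the ideals differ.

Two ideals are equal iff their reduced Gröbner bases coincide (the reduced basis is unique for a fixed ordering).
Buchberger on the first generating set:
f_1 = -11y^2 + 11, LT = y^2.
f_2 = -x^2 + 11y - 7, LT = x^2.

The S-polynomials (S(f_1,f_2)) all reduce to 0 modulo the current basis, so we have a Gröbner basis.
Inter-reduce: drop elements whose leading term is divisible by another's, tail-reduce, and make monic.
Reduced Gröbner basis: {x^2 - 11y + 7, y^2 - 1}.

Buchberger on the second generating set:
h_1 = 3x^2 - 44y^2 - 33y + 65, LT = x^2.
h_2 = 2x^2 + 22y^2 - 29y - 10, LT = x^2.

S(h_1,h_2): lcm = x^2. S = -77/3y^2 + 7/2y + 80/3.
  reduce S modulo (h_1, h_2):
  remainder -77/3y^2 + 7/2y + 80/3 ≠ 0; add k_3 = -77/3y^2 + 7/2y + 80/3 to the basis.

The other S-polynomials (S(h_1,k_3), S(h_2,k_3)) all reduce to 0 modulo the current basis, so we have a Gröbner basis.
Inter-reduce: drop elements whose leading term is divisible by another's, tail-reduce, and make monic.
Reduced Gröbner basis: {x^2 - 13y + 45/7, y^2 - 3/22y - 80/77}.

The bases are distinct; the ideals are different.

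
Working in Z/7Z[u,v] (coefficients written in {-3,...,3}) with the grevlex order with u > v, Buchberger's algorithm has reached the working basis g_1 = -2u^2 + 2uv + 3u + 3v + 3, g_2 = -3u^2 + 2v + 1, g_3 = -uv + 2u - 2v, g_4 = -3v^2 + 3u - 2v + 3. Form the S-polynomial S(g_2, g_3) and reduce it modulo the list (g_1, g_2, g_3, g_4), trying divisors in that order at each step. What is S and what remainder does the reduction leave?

lcm(LM(g_2), LM(g_3)) = u^2v.
S = (lcm/LT(g_2))·g_2 − (lcm/LT(g_3))·g_3 = 2u^2 - 2uv - 3v^2 + 2v.
Reduce S modulo (g_1, g_2, g_3, g_4) in that order:
  leading term u^2: subtract (-1)·g_1 from 2u^2 - 2uv - 3v^2 + 2v → -3v^2 + 3u - 2v + 3
  leading term v^2: subtract (1)·g_4 from -3v^2 + 3u - 2v + 3 → 0
The remainder is 0, so this S-polynomial contributes no new basis element.

S(g_2, g_3) = 2u^2 - 2uv - 3v^2 + 2v; remainder on division = 0.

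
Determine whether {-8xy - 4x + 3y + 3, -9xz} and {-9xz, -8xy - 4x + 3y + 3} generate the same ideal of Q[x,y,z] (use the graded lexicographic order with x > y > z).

Equality of ideals is decidable: compute both reduced Gröbner bases (unique for the ordering) and check whether they agree.
Buchberger on the first generating set:
f_1 = -8xy - 4x + 3y + 3, LT = xy.
f_2 = -9xz, LT = xz.

S(f_1,f_2): lcm = xyz. S = 1/2xz - 3/8yz - 3/8z.
  leading term xz: subtract (-1/18)·f_2 from 1/2xz - 3/8yz - 3/8z → -3/8yz - 3/8z
  leading term yz: no divisor's leading term divides it; move -3/8yz to the remainder.
  leading term z: no divisor's leading term divides it; move -3/8z to the remainder.
  remainder -3/8yz - 3/8z ≠ 0; add g_3 = -3/8yz - 3/8z to the basis.

The other S-polynomials (S(f_1,g_3), S(f_2,g_3)) all reduce to 0 modulo the current basis, so we have a Gröbner basis.
Inter-reduce: drop elements whose leading term is divisible by another's, tail-reduce, and make monic.
Reduced Gröbner basis: {xy + 1/2x - 3/8y - 3/8, xz, yz + z}.

Buchberger on the second generating set:
h_1 = -9xz, LT = xz.
h_2 = -8xy - 4x + 3y + 3, LT = xy.

S(h_1,h_2): lcm = xyz. S = -1/2xz + 3/8yz + 3/8z.
  leading term xz: subtract (1/18)·h_1 from -1/2xz + 3/8yz + 3/8z → 3/8yz + 3/8z
  leading term yz: no divisor's leading term divides it; move 3/8yz to the remainder.
  leading term z: no divisor's leading term divides it; move 3/8z to the remainder.
  remainder 3/8yz + 3/8z ≠ 0; add k_3 = 3/8yz + 3/8z to the basis.

The other S-polynomials (S(h_1,k_3), S(h_2,k_3)) all reduce to 0 modulo the current basis, so we have a Gröbner basis.
Inter-reduce: drop elements whose leading term is divisible by another's, tail-reduce, and make monic.
Reduced Gröbner basis: {xy + 1/2x - 3/8y - 3/8, xz, yz + z}.

The two bases agree; hence the ideals are identical.

Yes, the ideals are equal.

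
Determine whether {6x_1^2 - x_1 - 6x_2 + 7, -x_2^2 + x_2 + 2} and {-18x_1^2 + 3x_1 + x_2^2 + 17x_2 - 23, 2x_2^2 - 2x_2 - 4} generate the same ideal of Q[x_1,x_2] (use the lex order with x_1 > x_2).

Yes, the ideals are equal.

Equality of ideals is decidable: compute both reduced Gröbner bases (unique for the ordering) and check whether they agree.
Buchberger on the first generating set:
f_1 = 6x_1^2 - x_1 - 6x_2 + 7, LT = x_1^2.
f_2 = -x_2^2 + x_2 + 2, LT = x_2^2.

The S-polynomials (S(f_1,f_2)) all reduce to 0 modulo the current basis, so we have a Gröbner basis.
Inter-reduce: drop elements whose leading term is divisible by another's, tail-reduce, and make monic.
Reduced Gröbner basis: {x_1^2 - 1/6x_1 - x_2 + 7/6, x_2^2 - x_2 - 2}.

Buchberger on the second generating set:
h_1 = -18x_1^2 + 3x_1 + x_2^2 + 17x_2 - 23, LT = x_1^2.
h_2 = 2x_2^2 - 2x_2 - 4, LT = x_2^2.

The S-polynomials (S(h_1,h_2)) all reduce to 0 modulo the current basis, so we have a Gröbner basis.
Inter-reduce: drop elements whose leading term is divisible by another's, tail-reduce, and make monic.
Reduced Gröbner basis: {x_1^2 - 1/6x_1 - x_2 + 7/6, x_2^2 - x_2 - 2}.

These coincide, so the ideals are equal.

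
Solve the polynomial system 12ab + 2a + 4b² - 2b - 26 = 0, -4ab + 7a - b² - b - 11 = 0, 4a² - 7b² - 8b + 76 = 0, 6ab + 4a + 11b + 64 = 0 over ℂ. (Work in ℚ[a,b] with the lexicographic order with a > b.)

Compute a lex Gröbner basis by Buchberger's algorithm.
f_1 = 12ab + 2a + 4b² - 2b - 26, LT = ab.
f_2 = -4ab + 7a - b² - b - 11, LT = ab.
f_3 = 4a² - 7b² - 8b + 76, LT = a².
f_4 = 6ab + 4a + 11b + 64, LT = ab.

S(f_1,f_2): lcm = ab. S = 23/12a + 1/12b² - 5/12b - 59/12.
  leading term a: no divisor's leading term divides it; move 23/12a to the remainder.
  leading term b²: no divisor's leading term divides it; move 1/12b² to the remainder.
  leading term b: no divisor's leading term divides it; move -5/12b to the remainder.
  leading term 1: no divisor's leading term divides it; move -59/12 to the remainder.
  remainder 23/12a + 1/12b² - 5/12b - 59/12 ≠ 0; add h_5 = 23/12a + 1/12b² - 5/12b - 59/12 to the basis.

S(f_1,f_3): lcm = a²b. S = ⅙a² + ⅓ab² - ⅙ab - 13/6a + 7/4b³ + 2b² - 19b.
  leading term a²: subtract (1/24)·f_3 from ⅙a² + ⅓ab² - ⅙ab - 13/6a + 7/4b³ + 2b² - 19b → ⅓ab² - ⅙ab - 13/6a + 7/4b³ + 55/24b² - 56/3b - 19/6
  leading term ab²: subtract (1/36b)·f_1 from ⅓ab² - ⅙ab - 13/6a + 7/4b³ + 55/24b² - 56/3b - 19/6 → -2/9ab - 13/6a + 59/36b³ + 169/72b² - 323/18b - 19/6
  leading term ab: subtract (-1/54)·f_1 from -2/9ab - 13/6a + 59/36b³ + 169/72b² - 323/18b - 19/6 → -115/54a + 59/36b³ + 523/216b² - 971/54b - 197/54
  leading term a: subtract (-10/9)·h_5 from -115/54a + 59/36b³ + 523/216b² - 971/54b - 197/54 → 59/36b³ + 181/72b² - 166/9b - 82/9
  leading term b³: no divisor's leading term divides it; move 59/36b³ to the remainder.
  leading term b²: no divisor's leading term divides it; move 181/72b² to the remainder.
  leading term b: no divisor's leading term divides it; move -166/9b to the remainder.
  leading term 1: no divisor's leading term divides it; move -82/9 to the remainder.
  remainder 59/36b³ + 181/72b² - 166/9b - 82/9 ≠ 0; add h_6 = 59/36b³ + 181/72b² - 166/9b - 82/9 to the basis.

S(f_1,f_4): lcm = ab. S = -½a + ⅓b² - 2b - 77/6.
  leading term a: subtract (-6/23)·h_5 from -½a + ⅓b² - 2b - 77/6 → 49/138b² - 97/46b - 974/69
  leading term b²: no divisor's leading term divides it; move 49/138b² to the remainder.
  leading term b: no divisor's leading term divides it; move -97/46b to the remainder.
  leading term 1: no divisor's leading term divides it; move -974/69 to the remainder.
  remainder 49/138b² - 97/46b - 974/69 ≠ 0; add h_7 = 49/138b² - 97/46b - 974/69 to the basis.

S(f_2,f_3): lcm = a²b. S = -7/4a² + ¼ab² + ¼ab + 11/4a + 7/4b³ + 2b² - 19b.
  leading term a²: subtract (-7/16)·f_3 from -7/4a² + ¼ab² + ¼ab + 11/4a + 7/4b³ + 2b² - 19b → ¼ab² + ¼ab + 11/4a + 7/4b³ - 17/16b² - 45/2b + 133/4
  leading term ab²: subtract (1/48b)·f_1 from ¼ab² + ¼ab + 11/4a + 7/4b³ - 17/16b² - 45/2b + 133/4 → 5/24ab + 11/4a + 5/3b³ - 49/48b² - 527/24b + 133/4
  leading term ab: subtract (5/288)·f_1 from 5/24ab + 11/4a + 5/3b³ - 49/48b² - 527/24b + 133/4 → 391/144a + 5/3b³ - 157/144b² - 3157/144b + 4853/144
  leading term a: subtract (17/12)·h_5 from 391/144a + 5/3b³ - 157/144b² - 3157/144b + 4853/144 → 5/3b³ - 29/24b² - 64/3b + 122/3
  leading term b³: subtract (60/59)·h_6 from 5/3b³ - 29/24b² - 64/3b + 122/3 → -1777/472b² - 152/59b + 2946/59
  leading term b²: subtract (-122613/11564)·h_7 from -1777/472b² - 152/59b + 2946/59 → -576691/23128b - 576691/5782
  leading term b: no divisor's leading term divides it; move -576691/23128b to the remainder.
  leading term 1: no divisor's leading term divides it; move -576691/5782 to the remainder.
  remainder -576691/23128b - 576691/5782 ≠ 0; add h_8 = -576691/23128b - 576691/5782 to the basis.

The other S-polynomials (S(f_2,f_4), S(f_3,f_4), S(f_1,h_5), S(f_2,h_5), S(f_3,h_5), S(f_4,h_5), S(f_1,h_6), S(f_2,h_6), S(f_3,h_6), S(f_4,h_6), S(h_5,h_6), S(f_1,h_7), S(f_2,h_7), S(f_3,h_7), S(f_4,h_7), S(h_5,h_7), S(h_6,h_7), S(f_1,h_8), S(f_2,h_8), S(f_3,h_8), S(f_4,h_8), S(h_5,h_8), S(h_6,h_8), S(h_7,h_8)) all reduce to 0 modulo the current basis, so we have a Gröbner basis.
Inter-reduce: drop elements whose leading term is divisible by another's, tail-reduce, and make monic.
Reduced Gröbner basis: {a - 1, b + 4}.

A lex Gröbner basis eliminates variables successively. Here b + 4 depends only on b, with roots {-4}; lifting each root through the earlier basis elements recovers the full solutions.
  b = -4: the earlier basis element becomes a - 1 = 0, giving a = 1 — point (1, -4).
Substituting each solution back into the original system confirms all equations vanish.

{(1, -4)}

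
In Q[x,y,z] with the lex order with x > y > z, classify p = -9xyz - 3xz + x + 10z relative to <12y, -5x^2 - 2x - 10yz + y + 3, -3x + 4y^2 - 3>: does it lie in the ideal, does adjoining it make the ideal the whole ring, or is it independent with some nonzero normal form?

-9xyz - 3xz + x + 10z is independent of I; its normal form modulo I is 13z - 1.

First compute the reduced Gröbner basis of I by Buchberger's algorithm.
f_1 = 12y, LT = y.
f_2 = -5x^2 - 2x - 10yz + y + 3, LT = x^2.
f_3 = -3x + 4y^2 - 3, LT = x.

The S-polynomials (S(f_1,f_2), S(f_1,f_3), S(f_2,f_3)) all reduce to 0 modulo the current basis, so we have a Gröbner basis.
Inter-reduce: drop elements whose leading term is divisible by another's, tail-reduce, and make monic.
Reduced Gröbner basis: {x + 1, y}.
Label its elements g_1 = x + 1, g_2 = y.

Reduce p = -9xyz - 3xz + x + 10z modulo G:
  leading term xyz: subtract (-9yz)·g_1 from -9xyz - 3xz + x + 10z → -3xz + x + 9yz + 10z
  leading term xz: subtract (-3z)·g_1 from -3xz + x + 9yz + 10z → x + 9yz + 13z
  leading term x: subtract (1)·g_1 from x + 9yz + 13z → 9yz + 13z - 1
  leading term yz: subtract (9z)·g_2 from 9yz + 13z - 1 → 13z - 1
  leading term z: no divisor's leading term divides it; move 13z to the remainder.
  leading term 1: no divisor's leading term divides it; move -1 to the remainder.
  normal form = 13z - 1.
The normal form is nonzero, so p ∉ I. Since p minus its normal form lies in I, I + (p) = I + (r) where r = 13z - 1; decide whether this ideal is the whole ring.
Run Buchberger on G together with r (pairs among the g_i already reduce to 0 since G is a Gröbner basis):
g_1 = x + 1, LT = x.
g_2 = y, LT = y.
r = 13z - 1, LT = z.

The S-polynomials (S(g_1,g_2), S(g_1,r), S(g_2,r)) all reduce to 0 modulo the current basis, so we have a Gröbner basis.
Inter-reduce: drop elements whose leading term is divisible by another's, tail-reduce, and make monic.
Reduced Gröbner basis: {x + 1, y, z - 1/13}.
The reduced Gröbner basis of I + (p) is {x + 1, y, z - 1/13} ≠ {1}, a proper ideal, so the enlarged system stays consistent: p is independent of I, with normal form 13z - 1.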